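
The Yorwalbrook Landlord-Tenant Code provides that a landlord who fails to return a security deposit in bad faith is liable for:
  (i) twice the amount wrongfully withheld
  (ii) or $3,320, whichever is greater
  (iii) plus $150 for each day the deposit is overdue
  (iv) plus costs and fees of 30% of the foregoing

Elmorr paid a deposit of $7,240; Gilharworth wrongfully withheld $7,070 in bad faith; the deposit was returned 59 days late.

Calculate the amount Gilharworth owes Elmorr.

$29,887

Doubled: 2 × $7,070 = $14,140
Minimum $3,320: $14,140 meets the minimum, no increase.
Late-return penalty: 59 × $150 = $8,850
Damages plus late penalty: $14,140 + $8,850 = $22,990
Costs and fees: 30% of $22,990 = $6,897
Total recovery: $22,990 + $6,897 = $29,887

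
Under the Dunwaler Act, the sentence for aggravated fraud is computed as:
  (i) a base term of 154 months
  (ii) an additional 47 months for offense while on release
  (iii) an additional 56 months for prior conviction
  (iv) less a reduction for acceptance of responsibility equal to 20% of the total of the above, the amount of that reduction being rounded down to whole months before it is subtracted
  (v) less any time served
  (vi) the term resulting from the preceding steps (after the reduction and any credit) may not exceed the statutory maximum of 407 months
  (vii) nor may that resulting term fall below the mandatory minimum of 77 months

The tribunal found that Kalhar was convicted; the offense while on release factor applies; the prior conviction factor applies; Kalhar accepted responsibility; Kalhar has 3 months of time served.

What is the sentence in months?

203 months

Offense while on release enhancement: +47 months
Prior conviction enhancement: +56 months
Adjusted term: 154 months + 47 months + 56 months = 257 months
Acceptance of responsibility reduction: 20% of 257 months = 51 months (rounded down)
After reduction: 257 − 51 = 206 months
Less time served: 206 months − 3 months = 203 months
Cap at 407 months: 203 months is within the cap, no reduction.
Minimum 77 months: 203 months meets the minimum, no increase.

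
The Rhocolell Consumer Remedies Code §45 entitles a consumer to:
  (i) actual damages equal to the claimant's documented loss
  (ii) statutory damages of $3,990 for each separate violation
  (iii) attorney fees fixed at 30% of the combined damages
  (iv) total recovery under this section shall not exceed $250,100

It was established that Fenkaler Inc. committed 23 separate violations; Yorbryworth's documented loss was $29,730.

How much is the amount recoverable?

$157,950

Statutory damages: 23 × $3,990 = $91,770
Combined damages: $29,730 + $91,770 = $121,500
Attorney fees: 30% of $121,500 = $36,450
Total before cap: $121,500 + $36,450 = $157,950
Cap at $250,100: $157,950 is within the cap, no reduction.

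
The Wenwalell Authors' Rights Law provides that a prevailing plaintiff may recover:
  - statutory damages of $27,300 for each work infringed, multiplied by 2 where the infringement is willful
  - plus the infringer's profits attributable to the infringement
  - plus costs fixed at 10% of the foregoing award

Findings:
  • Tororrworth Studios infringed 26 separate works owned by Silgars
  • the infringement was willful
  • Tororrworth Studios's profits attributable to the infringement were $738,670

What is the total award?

Statutory damages: 26 × $27,300 = $709,800
Doubled: 2 × $709,800 = $1,419,600
Combined award: $1,419,600 + $738,670 = $2,158,270
Costs: 10% of $2,158,270 = $215,827
Award plus costs: $2,158,270 + $215,827 = $2,374,097

$2,374,097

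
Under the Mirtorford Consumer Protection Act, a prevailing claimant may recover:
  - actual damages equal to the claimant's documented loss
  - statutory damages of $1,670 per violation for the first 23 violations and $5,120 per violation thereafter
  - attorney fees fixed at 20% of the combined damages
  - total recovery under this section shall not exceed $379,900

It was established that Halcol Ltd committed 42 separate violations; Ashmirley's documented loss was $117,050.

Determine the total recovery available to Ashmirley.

First 23 violations: 23 × $1,670 = $38,410
Remaining violations: (42 − 23) × $5,120 = $97,280
Statutory damages: $38,410 + $97,280 = $135,690
Combined damages: $117,050 + $135,690 = $252,740
Attorney fees: 20% of $252,740 = $50,548
Total before cap: $252,740 + $50,548 = $303,288
Cap at $379,900: $303,288 is within the cap, no reduction.

$303,288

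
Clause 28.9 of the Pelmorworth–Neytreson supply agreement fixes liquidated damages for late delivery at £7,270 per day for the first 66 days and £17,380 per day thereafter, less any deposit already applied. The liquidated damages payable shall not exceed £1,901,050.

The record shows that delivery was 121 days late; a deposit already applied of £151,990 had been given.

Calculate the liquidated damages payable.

First 66 days: 66 × £7,270 = £479,820
Remaining days: (121 − 66) × £17,380 = £955,900
Accrued per-day damages: £479,820 + £955,900 = £1,435,720
Less deposit already applied: £1,435,720 − £151,990 = £1,283,730
Cap at £1,901,050: £1,283,730 is within the cap, no reduction.

£1,283,730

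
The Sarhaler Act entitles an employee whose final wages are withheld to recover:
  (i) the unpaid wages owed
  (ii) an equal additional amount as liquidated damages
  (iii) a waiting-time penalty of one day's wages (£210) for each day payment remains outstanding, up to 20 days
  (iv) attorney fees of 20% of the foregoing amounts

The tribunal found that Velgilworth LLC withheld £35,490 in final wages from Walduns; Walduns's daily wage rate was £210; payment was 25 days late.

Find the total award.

Liquidated damages (equal amount): £35,490
Penalty days: min(25, 20) = 20
Waiting-time penalty: 20 × £210 = £4,200
Subtotal: £35,490 + £35,490 + £4,200 = £75,180
Attorney fees: 20% of £75,180 = £15,036
Total award: £75,180 + £15,036 = £90,216

£90,216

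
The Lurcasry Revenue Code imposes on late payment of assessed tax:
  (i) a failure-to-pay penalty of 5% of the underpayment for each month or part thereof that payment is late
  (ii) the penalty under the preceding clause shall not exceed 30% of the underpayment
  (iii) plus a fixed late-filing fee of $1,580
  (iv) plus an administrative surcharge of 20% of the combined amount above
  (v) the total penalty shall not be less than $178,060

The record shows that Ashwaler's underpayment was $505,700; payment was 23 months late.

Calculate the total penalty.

Penalty: $183,948

Accrued rate: 5% × 23 = 115%, capped at 30% → 30%
Failure-to-pay penalty: 30% of $505,700 = $151,710
Penalty before surcharge: $151,710 + $1,580 = $153,290
Administrative surcharge: 20% of $153,290 = $30,658
Total penalty: $153,290 + $30,658 = $183,948
Minimum $178,060: $183,948 meets the minimum, no increase.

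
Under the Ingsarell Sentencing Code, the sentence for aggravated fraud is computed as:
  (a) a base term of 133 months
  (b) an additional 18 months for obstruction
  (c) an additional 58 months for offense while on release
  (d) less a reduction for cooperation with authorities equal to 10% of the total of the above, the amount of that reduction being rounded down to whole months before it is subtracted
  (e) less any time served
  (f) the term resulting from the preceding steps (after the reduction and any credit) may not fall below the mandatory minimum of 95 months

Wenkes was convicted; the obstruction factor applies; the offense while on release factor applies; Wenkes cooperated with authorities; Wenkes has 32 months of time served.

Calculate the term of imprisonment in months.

Sentence: 157 months

Obstruction enhancement: +18 months
Offense while on release enhancement: +58 months
Adjusted term: 133 months + 18 months + 58 months = 209 months
Cooperation with authorities reduction: 10% of 209 months = 20 months (rounded down)
After reduction: 209 − 20 = 189 months
Less time served: 189 months − 32 months = 157 months
Minimum 95 months: 157 months meets the minimum, no increase.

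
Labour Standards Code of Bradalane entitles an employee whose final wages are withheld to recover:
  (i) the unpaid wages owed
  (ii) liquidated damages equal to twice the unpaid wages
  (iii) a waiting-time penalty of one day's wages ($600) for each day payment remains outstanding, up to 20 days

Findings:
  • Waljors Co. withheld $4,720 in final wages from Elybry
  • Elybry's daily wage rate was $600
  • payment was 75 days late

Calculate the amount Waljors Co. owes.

Doubled: 2 × $4,720 = $9,440
Penalty days: min(75, 20) = 20
Waiting-time penalty: 20 × $600 = $12,000
Total award: $4,720 + $9,440 + $12,000 = $26,160

$26,160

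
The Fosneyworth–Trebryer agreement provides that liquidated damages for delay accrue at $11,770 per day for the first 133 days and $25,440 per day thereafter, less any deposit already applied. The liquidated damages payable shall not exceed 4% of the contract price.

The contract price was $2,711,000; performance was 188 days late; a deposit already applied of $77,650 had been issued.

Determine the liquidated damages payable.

Liquidated damages: $108,440

First 133 days: 133 × $11,770 = $1,565,410
Remaining days: (188 − 133) × $25,440 = $1,399,200
Accrued per-day damages: $1,565,410 + $1,399,200 = $2,964,610
Less deposit already applied: $2,964,610 − $77,650 = $2,886,960
Cap: 4% of $2,711,000 = $108,440
Cap at $108,440: $2,886,960 exceeds the cap → $108,440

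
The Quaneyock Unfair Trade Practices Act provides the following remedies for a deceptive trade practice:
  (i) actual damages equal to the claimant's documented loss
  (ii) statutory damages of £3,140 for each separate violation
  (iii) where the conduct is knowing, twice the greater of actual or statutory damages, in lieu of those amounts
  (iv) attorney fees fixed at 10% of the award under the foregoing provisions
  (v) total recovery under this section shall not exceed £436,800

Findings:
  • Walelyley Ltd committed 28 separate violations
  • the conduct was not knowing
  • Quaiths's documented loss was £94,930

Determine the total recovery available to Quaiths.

£201,135

Statutory damages: 28 × £3,140 = £87,920
Conduct not knowing: the in-lieu enhancement does not apply.
Actual plus statutory damages: £94,930 + £87,920 = £182,850
Attorney fees: 10% of £182,850 = £18,285
Total before cap: £182,850 + £18,285 = £201,135
Cap at £436,800: £201,135 is within the cap, no reduction.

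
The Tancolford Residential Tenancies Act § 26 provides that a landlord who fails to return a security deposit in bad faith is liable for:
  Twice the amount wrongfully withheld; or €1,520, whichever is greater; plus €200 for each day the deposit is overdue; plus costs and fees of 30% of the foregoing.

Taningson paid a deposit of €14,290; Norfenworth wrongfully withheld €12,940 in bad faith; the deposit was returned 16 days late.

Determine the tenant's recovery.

Doubled: 2 × €12,940 = €25,880
Minimum €1,520: €25,880 meets the minimum, no increase.
Late-return penalty: 16 × €200 = €3,200
Damages plus late penalty: €25,880 + €3,200 = €29,080
Costs and fees: 30% of €29,080 = €8,724
Total recovery: €29,080 + €8,724 = €37,804

€37,804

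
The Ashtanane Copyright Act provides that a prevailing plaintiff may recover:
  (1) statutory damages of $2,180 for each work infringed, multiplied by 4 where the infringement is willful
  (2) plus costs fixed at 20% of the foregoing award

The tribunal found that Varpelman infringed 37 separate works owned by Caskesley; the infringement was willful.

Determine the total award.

Statutory damages: 37 × $2,180 = $80,660
Multiplied by 4: 4 × $80,660 = $322,640
Costs: 20% of $322,640 = $64,528
Award plus costs: $322,640 + $64,528 = $387,168

$387,168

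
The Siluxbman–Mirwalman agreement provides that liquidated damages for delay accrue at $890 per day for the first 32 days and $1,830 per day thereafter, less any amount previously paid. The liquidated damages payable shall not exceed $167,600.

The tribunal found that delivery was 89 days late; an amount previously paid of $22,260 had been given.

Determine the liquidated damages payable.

First 32 days: 32 × $890 = $28,480
Remaining days: (89 − 32) × $1,830 = $104,310
Accrued per-day damages: $28,480 + $104,310 = $132,790
Less amount previously paid: $132,790 − $22,260 = $110,530
Cap at $167,600: $110,530 is within the cap, no reduction.

Liquidated damages: $110,530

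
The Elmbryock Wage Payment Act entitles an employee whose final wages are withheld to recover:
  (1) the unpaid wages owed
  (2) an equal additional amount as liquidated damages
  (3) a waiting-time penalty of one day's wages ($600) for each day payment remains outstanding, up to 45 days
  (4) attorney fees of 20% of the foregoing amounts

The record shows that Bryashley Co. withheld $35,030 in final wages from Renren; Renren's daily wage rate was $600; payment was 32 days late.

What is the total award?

Liquidated damages (equal amount): $35,030
Penalty days: min(32, 45) = 32
Waiting-time penalty: 32 × $600 = $19,200
Subtotal: $35,030 + $35,030 + $19,200 = $89,260
Attorney fees: 20% of $89,260 = $17,852
Total award: $89,260 + $17,852 = $107,112

$107,112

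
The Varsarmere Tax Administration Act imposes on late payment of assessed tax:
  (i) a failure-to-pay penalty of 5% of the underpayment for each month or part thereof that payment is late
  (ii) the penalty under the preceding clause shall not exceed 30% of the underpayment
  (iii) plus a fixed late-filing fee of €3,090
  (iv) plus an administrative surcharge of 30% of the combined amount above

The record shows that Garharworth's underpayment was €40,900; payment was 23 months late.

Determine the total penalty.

Accrued rate: 5% × 23 = 115%, capped at 30% → 30%
Failure-to-pay penalty: 30% of €40,900 = €12,270
Penalty before surcharge: €12,270 + €3,090 = €15,360
Administrative surcharge: 30% of €15,360 = €4,608
Total penalty: €15,360 + €4,608 = €19,968

€19,968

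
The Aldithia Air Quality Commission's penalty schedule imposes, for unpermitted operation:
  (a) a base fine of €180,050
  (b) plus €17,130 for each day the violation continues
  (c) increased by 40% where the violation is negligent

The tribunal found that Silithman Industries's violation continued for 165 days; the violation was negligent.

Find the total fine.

Per-day component: 165 × €17,130 = €2,826,450
Base plus per-day: €180,050 + €2,826,450 = €3,006,500
Enhancement: 40% of €3,006,500 = €1,202,600
Enhanced fine: €3,006,500 + €1,202,600 = €4,209,100

€4,209,100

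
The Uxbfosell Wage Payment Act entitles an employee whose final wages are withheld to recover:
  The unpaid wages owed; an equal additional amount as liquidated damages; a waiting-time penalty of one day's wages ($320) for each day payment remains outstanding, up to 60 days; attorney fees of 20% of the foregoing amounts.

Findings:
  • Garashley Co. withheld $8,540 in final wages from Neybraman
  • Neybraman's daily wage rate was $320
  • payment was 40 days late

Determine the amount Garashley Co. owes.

$35,856

Liquidated damages (equal amount): $8,540
Penalty days: min(40, 60) = 40
Waiting-time penalty: 40 × $320 = $12,800
Subtotal: $8,540 + $8,540 + $12,800 = $29,880
Attorney fees: 20% of $29,880 = $5,976
Total award: $29,880 + $5,976 = $35,856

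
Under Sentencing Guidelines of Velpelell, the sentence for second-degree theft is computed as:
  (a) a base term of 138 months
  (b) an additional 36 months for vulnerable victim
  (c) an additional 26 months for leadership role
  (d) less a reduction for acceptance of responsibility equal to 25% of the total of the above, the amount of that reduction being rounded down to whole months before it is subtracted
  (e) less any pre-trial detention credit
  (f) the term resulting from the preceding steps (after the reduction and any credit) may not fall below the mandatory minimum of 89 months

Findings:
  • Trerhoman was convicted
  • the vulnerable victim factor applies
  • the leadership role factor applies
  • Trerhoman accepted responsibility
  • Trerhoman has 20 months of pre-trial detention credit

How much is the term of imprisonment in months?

130 months

Vulnerable victim enhancement: +36 months
Leadership role enhancement: +26 months
Adjusted term: 138 months + 36 months + 26 months = 200 months
Acceptance of responsibility reduction: 25% of 200 months = 50 months (rounded down)
After reduction: 200 − 50 = 150 months
Less pre-trial detention credit: 150 months − 20 months = 130 months
Minimum 89 months: 130 months meets the minimum, no increase.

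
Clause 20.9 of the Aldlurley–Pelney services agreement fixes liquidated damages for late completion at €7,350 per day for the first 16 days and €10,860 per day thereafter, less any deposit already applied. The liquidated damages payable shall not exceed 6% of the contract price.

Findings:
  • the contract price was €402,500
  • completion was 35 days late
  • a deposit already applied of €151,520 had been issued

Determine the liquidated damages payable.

€24,150

First 16 days: 16 × €7,350 = €117,600
Remaining days: (35 − 16) × €10,860 = €206,340
Accrued per-day damages: €117,600 + €206,340 = €323,940
Less deposit already applied: €323,940 − €151,520 = €172,420
Cap: 6% of €402,500 = €24,150
Cap at €24,150: €172,420 exceeds the cap → €24,150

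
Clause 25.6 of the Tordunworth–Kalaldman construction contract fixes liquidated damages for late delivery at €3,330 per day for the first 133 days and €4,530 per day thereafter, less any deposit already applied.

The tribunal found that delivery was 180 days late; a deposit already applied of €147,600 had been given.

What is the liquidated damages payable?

First 133 days: 133 × €3,330 = €442,890
Remaining days: (180 − 133) × €4,530 = €212,910
Accrued per-day damages: €442,890 + €212,910 = €655,800
Less deposit already applied: €655,800 − €147,600 = €508,200

€508,200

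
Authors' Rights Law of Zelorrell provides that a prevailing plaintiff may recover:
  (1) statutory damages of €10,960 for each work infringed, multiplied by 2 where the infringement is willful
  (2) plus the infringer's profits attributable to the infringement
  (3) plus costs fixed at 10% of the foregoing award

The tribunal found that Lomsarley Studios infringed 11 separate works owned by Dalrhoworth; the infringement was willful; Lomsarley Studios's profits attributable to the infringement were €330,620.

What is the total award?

Statutory damages: 11 × €10,960 = €120,560
Doubled: 2 × €120,560 = €241,120
Combined award: €241,120 + €330,620 = €571,740
Costs: 10% of €571,740 = €57,174
Award plus costs: €571,740 + €57,174 = €628,914

€628,914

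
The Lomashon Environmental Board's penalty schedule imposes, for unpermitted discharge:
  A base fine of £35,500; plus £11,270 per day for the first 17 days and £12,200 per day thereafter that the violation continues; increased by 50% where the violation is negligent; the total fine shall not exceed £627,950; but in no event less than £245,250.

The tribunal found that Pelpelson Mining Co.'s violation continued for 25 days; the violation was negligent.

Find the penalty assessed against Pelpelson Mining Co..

£487,035

First 17 days: 17 × £11,270 = £191,590
Remaining days: (25 − 17) × £12,200 = £97,600
Per-day component: £191,590 + £97,600 = £289,190
Base plus per-day: £35,500 + £289,190 = £324,690
Enhancement: 50% of £324,690 = £162,345
Enhanced fine: £324,690 + £162,345 = £487,035
Cap at £627,950: £487,035 is within the cap, no reduction.
Minimum £245,250: £487,035 meets the minimum, no increase.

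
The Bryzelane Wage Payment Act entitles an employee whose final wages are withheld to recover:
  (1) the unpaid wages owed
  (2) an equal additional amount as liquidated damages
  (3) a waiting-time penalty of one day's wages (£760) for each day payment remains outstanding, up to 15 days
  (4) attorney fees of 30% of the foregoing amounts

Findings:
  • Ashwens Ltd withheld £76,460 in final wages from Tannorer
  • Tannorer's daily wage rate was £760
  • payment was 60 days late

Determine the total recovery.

Liquidated damages (equal amount): £76,460
Penalty days: min(60, 15) = 15
Waiting-time penalty: 15 × £760 = £11,400
Subtotal: £76,460 + £76,460 + £11,400 = £164,320
Attorney fees: 30% of £164,320 = £49,296
Total award: £164,320 + £49,296 = £213,616

£213,616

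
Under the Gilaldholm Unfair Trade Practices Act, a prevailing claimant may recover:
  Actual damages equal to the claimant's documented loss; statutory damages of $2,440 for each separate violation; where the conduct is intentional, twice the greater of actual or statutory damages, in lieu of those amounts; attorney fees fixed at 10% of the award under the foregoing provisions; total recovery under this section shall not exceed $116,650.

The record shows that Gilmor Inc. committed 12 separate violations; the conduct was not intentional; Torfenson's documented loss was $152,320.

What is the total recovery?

$116,650

Statutory damages: 12 × $2,440 = $29,280
Conduct not intentional: the in-lieu enhancement does not apply.
Actual plus statutory damages: $152,320 + $29,280 = $181,600
Attorney fees: 10% of $181,600 = $18,160
Total before cap: $181,600 + $18,160 = $199,760
Cap at $116,650: $199,760 exceeds the cap → $116,650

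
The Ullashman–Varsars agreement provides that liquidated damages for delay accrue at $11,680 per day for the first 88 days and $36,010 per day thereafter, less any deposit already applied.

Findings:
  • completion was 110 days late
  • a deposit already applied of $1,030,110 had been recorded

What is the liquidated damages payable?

$789,950

First 88 days: 88 × $11,680 = $1,027,840
Remaining days: (110 − 88) × $36,010 = $792,220
Accrued per-day damages: $1,027,840 + $792,220 = $1,820,060
Less deposit already applied: $1,820,060 − $1,030,110 = $789,950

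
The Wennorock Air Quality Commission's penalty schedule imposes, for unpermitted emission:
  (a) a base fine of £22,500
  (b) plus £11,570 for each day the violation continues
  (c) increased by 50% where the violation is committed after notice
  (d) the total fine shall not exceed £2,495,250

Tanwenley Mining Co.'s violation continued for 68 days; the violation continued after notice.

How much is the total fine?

£1,213,890

Per-day component: 68 × £11,570 = £786,760
Base plus per-day: £22,500 + £786,760 = £809,260
Enhancement: 50% of £809,260 = £404,630
Enhanced fine: £809,260 + £404,630 = £1,213,890
Cap at £2,495,250: £1,213,890 is within the cap, no reduction.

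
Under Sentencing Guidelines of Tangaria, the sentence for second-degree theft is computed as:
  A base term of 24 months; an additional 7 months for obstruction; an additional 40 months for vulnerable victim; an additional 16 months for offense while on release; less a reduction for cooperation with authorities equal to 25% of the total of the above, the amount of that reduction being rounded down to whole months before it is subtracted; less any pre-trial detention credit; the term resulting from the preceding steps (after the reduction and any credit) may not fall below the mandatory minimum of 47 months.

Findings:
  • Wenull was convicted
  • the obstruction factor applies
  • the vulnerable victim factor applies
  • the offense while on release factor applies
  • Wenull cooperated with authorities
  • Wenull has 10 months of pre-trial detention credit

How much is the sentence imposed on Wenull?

Obstruction enhancement: +7 months
Vulnerable victim enhancement: +40 months
Offense while on release enhancement: +16 months
Adjusted term: 24 months + 7 months + 40 months + 16 months = 87 months
Cooperation with authorities reduction: 25% of 87 months = 21 months (rounded down)
After reduction: 87 − 21 = 66 months
Less pre-trial detention credit: 66 months − 10 months = 56 months
Minimum 47 months: 56 months meets the minimum, no increase.

56 months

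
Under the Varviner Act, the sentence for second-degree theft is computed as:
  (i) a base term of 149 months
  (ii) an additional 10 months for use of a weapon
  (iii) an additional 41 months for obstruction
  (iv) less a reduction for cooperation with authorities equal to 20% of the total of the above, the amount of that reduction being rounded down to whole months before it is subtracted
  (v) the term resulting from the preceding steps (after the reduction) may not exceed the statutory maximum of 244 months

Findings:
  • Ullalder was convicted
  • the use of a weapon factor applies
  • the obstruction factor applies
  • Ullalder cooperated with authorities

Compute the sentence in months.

160 months

Use of a weapon enhancement: +10 months
Obstruction enhancement: +41 months
Adjusted term: 149 months + 10 months + 41 months = 200 months
Cooperation with authorities reduction: 20% of 200 months = 40 months (rounded down)
After reduction: 200 − 40 = 160 months
Cap at 244 months: 160 months is within the cap, no reduction.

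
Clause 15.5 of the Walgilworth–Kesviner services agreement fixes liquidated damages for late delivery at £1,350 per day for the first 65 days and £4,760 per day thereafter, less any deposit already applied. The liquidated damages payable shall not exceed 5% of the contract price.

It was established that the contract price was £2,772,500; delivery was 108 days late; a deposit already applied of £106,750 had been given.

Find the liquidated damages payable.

First 65 days: 65 × £1,350 = £87,750
Remaining days: (108 − 65) × £4,760 = £204,680
Accrued per-day damages: £87,750 + £204,680 = £292,430
Less deposit already applied: £292,430 − £106,750 = £185,680
Cap: 5% of £2,772,500 = £138,625
Cap at £138,625: £185,680 exceeds the cap → £138,625

£138,625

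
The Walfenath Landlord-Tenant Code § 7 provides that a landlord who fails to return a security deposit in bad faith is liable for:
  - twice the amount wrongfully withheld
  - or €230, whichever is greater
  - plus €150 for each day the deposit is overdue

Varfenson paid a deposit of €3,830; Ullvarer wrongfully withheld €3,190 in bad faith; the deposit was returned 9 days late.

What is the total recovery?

Doubled: 2 × €3,190 = €6,380
Minimum €230: €6,380 meets the minimum, no increase.
Late-return penalty: 9 × €150 = €1,350
Damages plus late penalty: €6,380 + €1,350 = €7,730

€7,730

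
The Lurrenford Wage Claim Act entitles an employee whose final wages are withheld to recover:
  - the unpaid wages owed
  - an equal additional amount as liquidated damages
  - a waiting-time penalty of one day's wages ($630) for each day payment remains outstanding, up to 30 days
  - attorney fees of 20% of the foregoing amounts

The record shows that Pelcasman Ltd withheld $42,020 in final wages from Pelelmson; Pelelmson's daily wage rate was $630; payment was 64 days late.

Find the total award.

$123,528

Liquidated damages (equal amount): $42,020
Penalty days: min(64, 30) = 30
Waiting-time penalty: 30 × $630 = $18,900
Subtotal: $42,020 + $42,020 + $18,900 = $102,940
Attorney fees: 20% of $102,940 = $20,588
Total award: $102,940 + $20,588 = $123,528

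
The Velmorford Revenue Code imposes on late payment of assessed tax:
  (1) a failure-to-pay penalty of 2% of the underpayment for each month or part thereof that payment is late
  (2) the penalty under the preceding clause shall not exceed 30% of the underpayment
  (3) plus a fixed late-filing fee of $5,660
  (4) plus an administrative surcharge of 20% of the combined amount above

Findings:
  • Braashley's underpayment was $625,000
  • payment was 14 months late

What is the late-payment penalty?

Accrued rate: 2% × 14 = 28%, capped at 30% → 28%
Failure-to-pay penalty: 28% of $625,000 = $175,000
Penalty before surcharge: $175,000 + $5,660 = $180,660
Administrative surcharge: 20% of $180,660 = $36,132
Total penalty: $180,660 + $36,132 = $216,792

$216,792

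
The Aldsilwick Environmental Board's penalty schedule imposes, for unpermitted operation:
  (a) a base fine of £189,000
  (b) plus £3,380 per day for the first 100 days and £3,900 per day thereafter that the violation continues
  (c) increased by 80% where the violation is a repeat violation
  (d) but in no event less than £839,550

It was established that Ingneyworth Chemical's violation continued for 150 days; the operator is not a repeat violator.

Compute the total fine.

Civil penalty: £839,550

First 100 days: 100 × £3,380 = £338,000
Remaining days: (150 − 100) × £3,900 = £195,000
Per-day component: £338,000 + £195,000 = £533,000
Base plus per-day: £189,000 + £533,000 = £722,000
The operator is not a repeat violator: no 80% increase.
Minimum £839,550: £722,000 is below the minimum → £839,550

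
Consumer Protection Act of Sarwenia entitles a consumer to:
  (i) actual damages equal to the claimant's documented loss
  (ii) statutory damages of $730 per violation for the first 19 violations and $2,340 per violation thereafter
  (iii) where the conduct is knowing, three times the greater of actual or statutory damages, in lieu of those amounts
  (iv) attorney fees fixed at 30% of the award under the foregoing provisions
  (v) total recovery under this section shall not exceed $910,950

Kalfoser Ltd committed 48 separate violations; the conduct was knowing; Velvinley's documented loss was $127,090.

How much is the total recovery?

First 19 violations: 19 × $730 = $13,870
Remaining violations: (48 − 19) × $2,340 = $67,860
Statutory damages: $13,870 + $67,860 = $81,730
Greater of actual damages ($127,090) or statutory damages ($81,730): $127,090
Trebled: 3 × $127,090 = $381,270
Attorney fees: 30% of $381,270 = $114,381
Total before cap: $381,270 + $114,381 = $495,651
Cap at $910,950: $495,651 is within the cap, no reduction.

Total recovery: $495,651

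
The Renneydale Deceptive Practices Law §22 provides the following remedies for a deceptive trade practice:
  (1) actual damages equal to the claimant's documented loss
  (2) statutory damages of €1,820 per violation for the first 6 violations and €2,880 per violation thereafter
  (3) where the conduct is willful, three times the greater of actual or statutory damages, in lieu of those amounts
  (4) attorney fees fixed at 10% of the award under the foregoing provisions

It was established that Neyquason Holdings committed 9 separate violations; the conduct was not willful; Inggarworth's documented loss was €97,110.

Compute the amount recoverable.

First 6 violations: 6 × €1,820 = €10,920
Remaining violations: (9 − 6) × €2,880 = €8,640
Statutory damages: €10,920 + €8,640 = €19,560
Conduct not willful: the in-lieu enhancement does not apply.
Actual plus statutory damages: €97,110 + €19,560 = €116,670
Attorney fees: 10% of €116,670 = €11,667
Total recovery: €116,670 + €11,667 = €128,337

€128,337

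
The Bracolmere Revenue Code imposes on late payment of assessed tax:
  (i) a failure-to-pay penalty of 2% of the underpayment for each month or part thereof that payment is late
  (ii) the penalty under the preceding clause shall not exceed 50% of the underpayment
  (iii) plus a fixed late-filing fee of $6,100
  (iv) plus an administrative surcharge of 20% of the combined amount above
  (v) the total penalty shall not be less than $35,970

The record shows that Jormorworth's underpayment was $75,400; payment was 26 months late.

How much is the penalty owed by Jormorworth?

$52,560

Accrued rate: 2% × 26 = 52%, capped at 50% → 50%
Failure-to-pay penalty: 50% of $75,400 = $37,700
Penalty before surcharge: $37,700 + $6,100 = $43,800
Administrative surcharge: 20% of $43,800 = $8,760
Total penalty: $43,800 + $8,760 = $52,560
Minimum $35,970: $52,560 meets the minimum, no increase.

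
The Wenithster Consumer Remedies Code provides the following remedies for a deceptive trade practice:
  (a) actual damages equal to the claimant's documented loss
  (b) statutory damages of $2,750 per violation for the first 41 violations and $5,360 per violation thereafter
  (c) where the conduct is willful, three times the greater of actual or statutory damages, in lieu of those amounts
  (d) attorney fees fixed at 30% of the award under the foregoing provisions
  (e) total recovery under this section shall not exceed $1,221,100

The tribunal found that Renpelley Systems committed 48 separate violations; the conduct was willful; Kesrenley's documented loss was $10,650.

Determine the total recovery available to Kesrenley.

First 41 violations: 41 × $2,750 = $112,750
Remaining violations: (48 − 41) × $5,360 = $37,520
Statutory damages: $112,750 + $37,520 = $150,270
Greater of actual damages ($10,650) or statutory damages ($150,270): $150,270
Trebled: 3 × $150,270 = $450,810
Attorney fees: 30% of $450,810 = $135,243
Total before cap: $450,810 + $135,243 = $586,053
Cap at $1,221,100: $586,053 is within the cap, no reduction.

$586,053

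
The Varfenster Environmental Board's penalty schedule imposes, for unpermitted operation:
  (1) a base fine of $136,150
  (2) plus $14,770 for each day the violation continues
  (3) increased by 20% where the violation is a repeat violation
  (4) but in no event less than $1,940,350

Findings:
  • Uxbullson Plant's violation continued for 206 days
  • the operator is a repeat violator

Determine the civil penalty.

$3,814,524

Per-day component: 206 × $14,770 = $3,042,620
Base plus per-day: $136,150 + $3,042,620 = $3,178,770
Enhancement: 20% of $3,178,770 = $635,754
Enhanced fine: $3,178,770 + $635,754 = $3,814,524
Minimum $1,940,350: $3,814,524 meets the minimum, no increase.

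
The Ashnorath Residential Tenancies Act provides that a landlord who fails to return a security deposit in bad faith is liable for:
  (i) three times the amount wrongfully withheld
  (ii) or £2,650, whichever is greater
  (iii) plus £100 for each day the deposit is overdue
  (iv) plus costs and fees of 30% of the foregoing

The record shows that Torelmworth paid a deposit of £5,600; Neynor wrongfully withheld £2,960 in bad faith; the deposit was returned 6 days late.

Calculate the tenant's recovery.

£12,324

Trebled: 3 × £2,960 = £8,880
Minimum £2,650: £8,880 meets the minimum, no increase.
Late-return penalty: 6 × £100 = £600
Damages plus late penalty: £8,880 + £600 = £9,480
Costs and fees: 30% of £9,480 = £2,844
Total recovery: £9,480 + £2,844 = £12,324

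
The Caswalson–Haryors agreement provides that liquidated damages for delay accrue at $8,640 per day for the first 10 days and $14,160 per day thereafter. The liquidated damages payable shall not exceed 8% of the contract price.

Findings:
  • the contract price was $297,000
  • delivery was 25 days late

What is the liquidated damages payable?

First 10 days: 10 × $8,640 = $86,400
Remaining days: (25 − 10) × $14,160 = $212,400
Accrued per-day damages: $86,400 + $212,400 = $298,800
Cap: 8% of $297,000 = $23,760
Cap at $23,760: $298,800 exceeds the cap → $23,760

Liquidated damages: $23,760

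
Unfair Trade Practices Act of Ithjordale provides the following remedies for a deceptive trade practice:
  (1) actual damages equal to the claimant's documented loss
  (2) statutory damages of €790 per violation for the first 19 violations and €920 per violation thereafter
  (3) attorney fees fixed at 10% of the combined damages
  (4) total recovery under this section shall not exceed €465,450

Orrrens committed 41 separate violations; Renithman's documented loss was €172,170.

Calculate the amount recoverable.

€228,162

First 19 violations: 19 × €790 = €15,010
Remaining violations: (41 − 19) × €920 = €20,240
Statutory damages: €15,010 + €20,240 = €35,250
Combined damages: €172,170 + €35,250 = €207,420
Attorney fees: 10% of €207,420 = €20,742
Total before cap: €207,420 + €20,742 = €228,162
Cap at €465,450: €228,162 is within the cap, no reduction.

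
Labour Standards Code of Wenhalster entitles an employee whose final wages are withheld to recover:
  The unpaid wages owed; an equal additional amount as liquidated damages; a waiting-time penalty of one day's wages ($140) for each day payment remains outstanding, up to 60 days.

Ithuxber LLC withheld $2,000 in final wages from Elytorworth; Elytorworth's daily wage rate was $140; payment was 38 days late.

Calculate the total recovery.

$9,320

Liquidated damages (equal amount): $2,000
Penalty days: min(38, 60) = 38
Waiting-time penalty: 38 × $140 = $5,320
Total award: $2,000 + $2,000 + $5,320 = $9,320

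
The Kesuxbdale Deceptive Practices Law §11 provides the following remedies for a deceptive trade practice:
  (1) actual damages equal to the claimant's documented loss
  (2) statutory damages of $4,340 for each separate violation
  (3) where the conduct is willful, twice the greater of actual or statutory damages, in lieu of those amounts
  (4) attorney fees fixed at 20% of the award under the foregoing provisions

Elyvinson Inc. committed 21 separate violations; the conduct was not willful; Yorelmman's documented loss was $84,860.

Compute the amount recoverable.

Statutory damages: 21 × $4,340 = $91,140
Conduct not willful: the in-lieu enhancement does not apply.
Actual plus statutory damages: $84,860 + $91,140 = $176,000
Attorney fees: 20% of $176,000 = $35,200
Total recovery: $176,000 + $35,200 = $211,200

$211,200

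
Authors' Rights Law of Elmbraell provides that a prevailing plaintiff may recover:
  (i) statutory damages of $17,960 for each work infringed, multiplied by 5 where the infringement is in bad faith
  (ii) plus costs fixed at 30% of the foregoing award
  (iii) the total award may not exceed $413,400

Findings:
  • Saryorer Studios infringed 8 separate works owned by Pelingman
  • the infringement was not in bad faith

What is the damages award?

Statutory damages: 8 × $17,960 = $143,680
Infringement not in bad faith: no ×5 enhancement.
Costs: 30% of $143,680 = $43,104
Award plus costs: $143,680 + $43,104 = $186,784
Cap at $413,400: $186,784 is within the cap, no reduction.

$186,784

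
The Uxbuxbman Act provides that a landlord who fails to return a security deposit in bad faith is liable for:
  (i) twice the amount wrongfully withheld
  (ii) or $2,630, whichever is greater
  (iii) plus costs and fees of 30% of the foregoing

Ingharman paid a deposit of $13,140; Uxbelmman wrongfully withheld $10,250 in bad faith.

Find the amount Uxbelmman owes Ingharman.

Doubled: 2 × $10,250 = $20,500
Minimum $2,630: $20,500 meets the minimum, no increase.
Costs and fees: 30% of $20,500 = $6,150
Total recovery: $20,500 + $6,150 = $26,650

$26,650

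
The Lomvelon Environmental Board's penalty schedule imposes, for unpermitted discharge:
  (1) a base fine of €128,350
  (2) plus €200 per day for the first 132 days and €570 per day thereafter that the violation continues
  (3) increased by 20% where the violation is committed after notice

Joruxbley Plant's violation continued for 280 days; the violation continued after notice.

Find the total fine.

€286,932

First 132 days: 132 × €200 = €26,400
Remaining days: (280 − 132) × €570 = €84,360
Per-day component: €26,400 + €84,360 = €110,760
Base plus per-day: €128,350 + €110,760 = €239,110
Enhancement: 20% of €239,110 = €47,822
Enhanced fine: €239,110 + €47,822 = €286,932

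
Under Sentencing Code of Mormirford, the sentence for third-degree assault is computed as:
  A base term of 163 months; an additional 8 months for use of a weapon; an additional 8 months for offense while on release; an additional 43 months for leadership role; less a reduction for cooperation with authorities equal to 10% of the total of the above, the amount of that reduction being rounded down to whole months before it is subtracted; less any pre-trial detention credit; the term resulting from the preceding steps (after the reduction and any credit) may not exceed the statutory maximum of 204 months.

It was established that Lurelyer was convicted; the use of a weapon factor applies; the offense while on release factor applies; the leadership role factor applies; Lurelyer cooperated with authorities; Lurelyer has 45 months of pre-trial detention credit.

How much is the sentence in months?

Use of a weapon enhancement: +8 months
Offense while on release enhancement: +8 months
Leadership role enhancement: +43 months
Adjusted term: 163 months + 8 months + 8 months + 43 months = 222 months
Cooperation with authorities reduction: 10% of 222 months = 22 months (rounded down)
After reduction: 222 − 22 = 200 months
Less pre-trial detention credit: 200 months − 45 months = 155 months
Cap at 204 months: 155 months is within the cap, no reduction.

155 months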